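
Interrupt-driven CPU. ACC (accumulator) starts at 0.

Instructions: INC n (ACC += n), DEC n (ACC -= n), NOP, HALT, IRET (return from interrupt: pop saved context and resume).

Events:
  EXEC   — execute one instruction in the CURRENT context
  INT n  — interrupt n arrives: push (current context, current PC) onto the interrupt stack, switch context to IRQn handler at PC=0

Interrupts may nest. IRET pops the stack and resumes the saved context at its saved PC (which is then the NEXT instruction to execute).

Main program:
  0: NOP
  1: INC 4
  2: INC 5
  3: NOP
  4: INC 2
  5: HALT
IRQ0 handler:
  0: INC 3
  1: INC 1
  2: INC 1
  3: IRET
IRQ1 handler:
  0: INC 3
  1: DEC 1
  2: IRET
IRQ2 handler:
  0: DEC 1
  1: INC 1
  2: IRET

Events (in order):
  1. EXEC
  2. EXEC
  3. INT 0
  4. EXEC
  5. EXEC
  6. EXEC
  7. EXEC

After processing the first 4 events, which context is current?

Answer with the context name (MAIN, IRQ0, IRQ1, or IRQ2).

Answer: IRQ0

Derivation:
Event 1 (EXEC): [MAIN] PC=0: NOP
Event 2 (EXEC): [MAIN] PC=1: INC 4 -> ACC=4
Event 3 (INT 0): INT 0 arrives: push (MAIN, PC=2), enter IRQ0 at PC=0 (depth now 1)
Event 4 (EXEC): [IRQ0] PC=0: INC 3 -> ACC=7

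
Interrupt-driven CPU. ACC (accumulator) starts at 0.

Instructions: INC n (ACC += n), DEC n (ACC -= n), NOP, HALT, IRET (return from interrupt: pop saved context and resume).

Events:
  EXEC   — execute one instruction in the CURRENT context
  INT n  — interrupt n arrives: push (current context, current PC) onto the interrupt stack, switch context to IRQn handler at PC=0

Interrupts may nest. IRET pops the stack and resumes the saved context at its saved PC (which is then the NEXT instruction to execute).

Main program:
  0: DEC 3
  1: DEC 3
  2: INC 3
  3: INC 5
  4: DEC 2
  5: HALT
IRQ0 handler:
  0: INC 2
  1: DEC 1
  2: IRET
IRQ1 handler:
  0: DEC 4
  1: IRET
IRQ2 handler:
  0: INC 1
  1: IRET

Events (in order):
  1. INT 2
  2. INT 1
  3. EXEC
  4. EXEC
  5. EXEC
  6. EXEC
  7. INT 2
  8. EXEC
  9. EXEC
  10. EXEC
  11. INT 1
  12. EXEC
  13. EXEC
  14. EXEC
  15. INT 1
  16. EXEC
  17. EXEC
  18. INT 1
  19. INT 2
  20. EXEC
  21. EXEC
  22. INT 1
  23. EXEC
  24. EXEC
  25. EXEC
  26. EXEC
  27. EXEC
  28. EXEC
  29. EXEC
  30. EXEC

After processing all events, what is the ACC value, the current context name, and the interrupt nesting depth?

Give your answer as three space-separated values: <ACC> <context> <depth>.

Answer: -17 MAIN 0

Derivation:
Event 1 (INT 2): INT 2 arrives: push (MAIN, PC=0), enter IRQ2 at PC=0 (depth now 1)
Event 2 (INT 1): INT 1 arrives: push (IRQ2, PC=0), enter IRQ1 at PC=0 (depth now 2)
Event 3 (EXEC): [IRQ1] PC=0: DEC 4 -> ACC=-4
Event 4 (EXEC): [IRQ1] PC=1: IRET -> resume IRQ2 at PC=0 (depth now 1)
Event 5 (EXEC): [IRQ2] PC=0: INC 1 -> ACC=-3
Event 6 (EXEC): [IRQ2] PC=1: IRET -> resume MAIN at PC=0 (depth now 0)
Event 7 (INT 2): INT 2 arrives: push (MAIN, PC=0), enter IRQ2 at PC=0 (depth now 1)
Event 8 (EXEC): [IRQ2] PC=0: INC 1 -> ACC=-2
Event 9 (EXEC): [IRQ2] PC=1: IRET -> resume MAIN at PC=0 (depth now 0)
Event 10 (EXEC): [MAIN] PC=0: DEC 3 -> ACC=-5
Event 11 (INT 1): INT 1 arrives: push (MAIN, PC=1), enter IRQ1 at PC=0 (depth now 1)
Event 12 (EXEC): [IRQ1] PC=0: DEC 4 -> ACC=-9
Event 13 (EXEC): [IRQ1] PC=1: IRET -> resume MAIN at PC=1 (depth now 0)
Event 14 (EXEC): [MAIN] PC=1: DEC 3 -> ACC=-12
Event 15 (INT 1): INT 1 arrives: push (MAIN, PC=2), enter IRQ1 at PC=0 (depth now 1)
Event 16 (EXEC): [IRQ1] PC=0: DEC 4 -> ACC=-16
Event 17 (EXEC): [IRQ1] PC=1: IRET -> resume MAIN at PC=2 (depth now 0)
Event 18 (INT 1): INT 1 arrives: push (MAIN, PC=2), enter IRQ1 at PC=0 (depth now 1)
Event 19 (INT 2): INT 2 arrives: push (IRQ1, PC=0), enter IRQ2 at PC=0 (depth now 2)
Event 20 (EXEC): [IRQ2] PC=0: INC 1 -> ACC=-15
Event 21 (EXEC): [IRQ2] PC=1: IRET -> resume IRQ1 at PC=0 (depth now 1)
Event 22 (INT 1): INT 1 arrives: push (IRQ1, PC=0), enter IRQ1 at PC=0 (depth now 2)
Event 23 (EXEC): [IRQ1] PC=0: DEC 4 -> ACC=-19
Event 24 (EXEC): [IRQ1] PC=1: IRET -> resume IRQ1 at PC=0 (depth now 1)
Event 25 (EXEC): [IRQ1] PC=0: DEC 4 -> ACC=-23
Event 26 (EXEC): [IRQ1] PC=1: IRET -> resume MAIN at PC=2 (depth now 0)
Event 27 (EXEC): [MAIN] PC=2: INC 3 -> ACC=-20
Event 28 (EXEC): [MAIN] PC=3: INC 5 -> ACC=-15
Event 29 (EXEC): [MAIN] PC=4: DEC 2 -> ACC=-17
Event 30 (EXEC): [MAIN] PC=5: HALT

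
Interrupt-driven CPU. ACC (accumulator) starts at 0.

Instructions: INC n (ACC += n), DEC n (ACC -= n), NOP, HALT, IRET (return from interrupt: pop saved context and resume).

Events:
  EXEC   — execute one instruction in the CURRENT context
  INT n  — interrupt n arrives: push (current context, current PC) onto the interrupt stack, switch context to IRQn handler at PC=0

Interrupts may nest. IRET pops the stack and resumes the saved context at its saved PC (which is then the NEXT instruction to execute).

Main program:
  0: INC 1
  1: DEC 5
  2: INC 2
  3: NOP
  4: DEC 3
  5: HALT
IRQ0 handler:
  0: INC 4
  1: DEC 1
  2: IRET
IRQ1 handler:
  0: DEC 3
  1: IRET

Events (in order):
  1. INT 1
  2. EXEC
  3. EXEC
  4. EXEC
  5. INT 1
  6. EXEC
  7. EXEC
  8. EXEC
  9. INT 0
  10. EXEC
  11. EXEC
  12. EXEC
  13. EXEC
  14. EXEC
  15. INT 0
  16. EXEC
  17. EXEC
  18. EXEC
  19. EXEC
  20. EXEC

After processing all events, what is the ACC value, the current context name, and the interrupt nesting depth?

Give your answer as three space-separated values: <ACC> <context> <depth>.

Event 1 (INT 1): INT 1 arrives: push (MAIN, PC=0), enter IRQ1 at PC=0 (depth now 1)
Event 2 (EXEC): [IRQ1] PC=0: DEC 3 -> ACC=-3
Event 3 (EXEC): [IRQ1] PC=1: IRET -> resume MAIN at PC=0 (depth now 0)
Event 4 (EXEC): [MAIN] PC=0: INC 1 -> ACC=-2
Event 5 (INT 1): INT 1 arrives: push (MAIN, PC=1), enter IRQ1 at PC=0 (depth now 1)
Event 6 (EXEC): [IRQ1] PC=0: DEC 3 -> ACC=-5
Event 7 (EXEC): [IRQ1] PC=1: IRET -> resume MAIN at PC=1 (depth now 0)
Event 8 (EXEC): [MAIN] PC=1: DEC 5 -> ACC=-10
Event 9 (INT 0): INT 0 arrives: push (MAIN, PC=2), enter IRQ0 at PC=0 (depth now 1)
Event 10 (EXEC): [IRQ0] PC=0: INC 4 -> ACC=-6
Event 11 (EXEC): [IRQ0] PC=1: DEC 1 -> ACC=-7
Event 12 (EXEC): [IRQ0] PC=2: IRET -> resume MAIN at PC=2 (depth now 0)
Event 13 (EXEC): [MAIN] PC=2: INC 2 -> ACC=-5
Event 14 (EXEC): [MAIN] PC=3: NOP
Event 15 (INT 0): INT 0 arrives: push (MAIN, PC=4), enter IRQ0 at PC=0 (depth now 1)
Event 16 (EXEC): [IRQ0] PC=0: INC 4 -> ACC=-1
Event 17 (EXEC): [IRQ0] PC=1: DEC 1 -> ACC=-2
Event 18 (EXEC): [IRQ0] PC=2: IRET -> resume MAIN at PC=4 (depth now 0)
Event 19 (EXEC): [MAIN] PC=4: DEC 3 -> ACC=-5
Event 20 (EXEC): [MAIN] PC=5: HALT

Answer: -5 MAIN 0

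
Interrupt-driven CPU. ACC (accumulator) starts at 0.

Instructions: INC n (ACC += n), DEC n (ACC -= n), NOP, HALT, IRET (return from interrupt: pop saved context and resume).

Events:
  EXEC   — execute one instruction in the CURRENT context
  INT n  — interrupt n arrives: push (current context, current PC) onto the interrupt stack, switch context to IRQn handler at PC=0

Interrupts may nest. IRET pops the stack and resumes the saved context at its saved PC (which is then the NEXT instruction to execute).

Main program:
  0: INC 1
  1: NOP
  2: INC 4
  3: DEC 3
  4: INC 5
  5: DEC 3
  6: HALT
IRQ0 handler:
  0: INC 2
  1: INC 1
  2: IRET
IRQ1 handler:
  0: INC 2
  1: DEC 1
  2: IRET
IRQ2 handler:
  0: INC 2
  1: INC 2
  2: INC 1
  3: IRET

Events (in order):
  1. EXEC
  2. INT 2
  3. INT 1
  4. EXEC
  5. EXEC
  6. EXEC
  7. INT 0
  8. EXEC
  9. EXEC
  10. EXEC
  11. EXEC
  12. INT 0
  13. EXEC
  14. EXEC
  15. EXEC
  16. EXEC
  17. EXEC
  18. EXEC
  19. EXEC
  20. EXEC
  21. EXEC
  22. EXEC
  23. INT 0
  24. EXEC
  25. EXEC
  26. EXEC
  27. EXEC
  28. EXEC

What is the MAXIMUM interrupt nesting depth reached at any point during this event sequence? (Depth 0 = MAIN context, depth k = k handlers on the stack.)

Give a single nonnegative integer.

Event 1 (EXEC): [MAIN] PC=0: INC 1 -> ACC=1 [depth=0]
Event 2 (INT 2): INT 2 arrives: push (MAIN, PC=1), enter IRQ2 at PC=0 (depth now 1) [depth=1]
Event 3 (INT 1): INT 1 arrives: push (IRQ2, PC=0), enter IRQ1 at PC=0 (depth now 2) [depth=2]
Event 4 (EXEC): [IRQ1] PC=0: INC 2 -> ACC=3 [depth=2]
Event 5 (EXEC): [IRQ1] PC=1: DEC 1 -> ACC=2 [depth=2]
Event 6 (EXEC): [IRQ1] PC=2: IRET -> resume IRQ2 at PC=0 (depth now 1) [depth=1]
Event 7 (INT 0): INT 0 arrives: push (IRQ2, PC=0), enter IRQ0 at PC=0 (depth now 2) [depth=2]
Event 8 (EXEC): [IRQ0] PC=0: INC 2 -> ACC=4 [depth=2]
Event 9 (EXEC): [IRQ0] PC=1: INC 1 -> ACC=5 [depth=2]
Event 10 (EXEC): [IRQ0] PC=2: IRET -> resume IRQ2 at PC=0 (depth now 1) [depth=1]
Event 11 (EXEC): [IRQ2] PC=0: INC 2 -> ACC=7 [depth=1]
Event 12 (INT 0): INT 0 arrives: push (IRQ2, PC=1), enter IRQ0 at PC=0 (depth now 2) [depth=2]
Event 13 (EXEC): [IRQ0] PC=0: INC 2 -> ACC=9 [depth=2]
Event 14 (EXEC): [IRQ0] PC=1: INC 1 -> ACC=10 [depth=2]
Event 15 (EXEC): [IRQ0] PC=2: IRET -> resume IRQ2 at PC=1 (depth now 1) [depth=1]
Event 16 (EXEC): [IRQ2] PC=1: INC 2 -> ACC=12 [depth=1]
Event 17 (EXEC): [IRQ2] PC=2: INC 1 -> ACC=13 [depth=1]
Event 18 (EXEC): [IRQ2] PC=3: IRET -> resume MAIN at PC=1 (depth now 0) [depth=0]
Event 19 (EXEC): [MAIN] PC=1: NOP [depth=0]
Event 20 (EXEC): [MAIN] PC=2: INC 4 -> ACC=17 [depth=0]
Event 21 (EXEC): [MAIN] PC=3: DEC 3 -> ACC=14 [depth=0]
Event 22 (EXEC): [MAIN] PC=4: INC 5 -> ACC=19 [depth=0]
Event 23 (INT 0): INT 0 arrives: push (MAIN, PC=5), enter IRQ0 at PC=0 (depth now 1) [depth=1]
Event 24 (EXEC): [IRQ0] PC=0: INC 2 -> ACC=21 [depth=1]
Event 25 (EXEC): [IRQ0] PC=1: INC 1 -> ACC=22 [depth=1]
Event 26 (EXEC): [IRQ0] PC=2: IRET -> resume MAIN at PC=5 (depth now 0) [depth=0]
Event 27 (EXEC): [MAIN] PC=5: DEC 3 -> ACC=19 [depth=0]
Event 28 (EXEC): [MAIN] PC=6: HALT [depth=0]
Max depth observed: 2

Answer: 2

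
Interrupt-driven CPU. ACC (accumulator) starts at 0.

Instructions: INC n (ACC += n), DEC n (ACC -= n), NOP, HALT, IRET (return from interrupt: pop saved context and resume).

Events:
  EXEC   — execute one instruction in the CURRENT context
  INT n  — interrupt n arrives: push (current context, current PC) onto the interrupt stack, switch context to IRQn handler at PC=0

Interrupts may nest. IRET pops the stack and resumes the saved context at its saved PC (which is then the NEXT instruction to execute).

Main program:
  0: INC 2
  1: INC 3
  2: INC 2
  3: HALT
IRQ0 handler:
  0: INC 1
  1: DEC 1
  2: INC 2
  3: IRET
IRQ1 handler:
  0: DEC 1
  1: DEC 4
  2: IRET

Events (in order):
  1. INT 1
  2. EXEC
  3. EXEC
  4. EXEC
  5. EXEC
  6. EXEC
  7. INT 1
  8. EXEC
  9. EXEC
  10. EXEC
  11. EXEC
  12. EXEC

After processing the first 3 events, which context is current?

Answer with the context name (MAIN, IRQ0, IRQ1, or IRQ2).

Answer: IRQ1

Derivation:
Event 1 (INT 1): INT 1 arrives: push (MAIN, PC=0), enter IRQ1 at PC=0 (depth now 1)
Event 2 (EXEC): [IRQ1] PC=0: DEC 1 -> ACC=-1
Event 3 (EXEC): [IRQ1] PC=1: DEC 4 -> ACC=-5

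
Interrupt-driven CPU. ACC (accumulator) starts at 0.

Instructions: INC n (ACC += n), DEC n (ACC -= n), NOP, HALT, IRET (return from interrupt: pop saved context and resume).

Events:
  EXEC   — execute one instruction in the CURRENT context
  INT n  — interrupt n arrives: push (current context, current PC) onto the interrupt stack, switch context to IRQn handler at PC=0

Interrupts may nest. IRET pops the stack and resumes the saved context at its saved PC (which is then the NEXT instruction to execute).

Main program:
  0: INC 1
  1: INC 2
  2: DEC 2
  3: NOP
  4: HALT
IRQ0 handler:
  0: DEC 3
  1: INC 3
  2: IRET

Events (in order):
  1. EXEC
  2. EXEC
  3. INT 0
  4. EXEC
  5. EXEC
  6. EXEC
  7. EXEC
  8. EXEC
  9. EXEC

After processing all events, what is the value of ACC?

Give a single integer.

Answer: 1

Derivation:
Event 1 (EXEC): [MAIN] PC=0: INC 1 -> ACC=1
Event 2 (EXEC): [MAIN] PC=1: INC 2 -> ACC=3
Event 3 (INT 0): INT 0 arrives: push (MAIN, PC=2), enter IRQ0 at PC=0 (depth now 1)
Event 4 (EXEC): [IRQ0] PC=0: DEC 3 -> ACC=0
Event 5 (EXEC): [IRQ0] PC=1: INC 3 -> ACC=3
Event 6 (EXEC): [IRQ0] PC=2: IRET -> resume MAIN at PC=2 (depth now 0)
Event 7 (EXEC): [MAIN] PC=2: DEC 2 -> ACC=1
Event 8 (EXEC): [MAIN] PC=3: NOP
Event 9 (EXEC): [MAIN] PC=4: HALT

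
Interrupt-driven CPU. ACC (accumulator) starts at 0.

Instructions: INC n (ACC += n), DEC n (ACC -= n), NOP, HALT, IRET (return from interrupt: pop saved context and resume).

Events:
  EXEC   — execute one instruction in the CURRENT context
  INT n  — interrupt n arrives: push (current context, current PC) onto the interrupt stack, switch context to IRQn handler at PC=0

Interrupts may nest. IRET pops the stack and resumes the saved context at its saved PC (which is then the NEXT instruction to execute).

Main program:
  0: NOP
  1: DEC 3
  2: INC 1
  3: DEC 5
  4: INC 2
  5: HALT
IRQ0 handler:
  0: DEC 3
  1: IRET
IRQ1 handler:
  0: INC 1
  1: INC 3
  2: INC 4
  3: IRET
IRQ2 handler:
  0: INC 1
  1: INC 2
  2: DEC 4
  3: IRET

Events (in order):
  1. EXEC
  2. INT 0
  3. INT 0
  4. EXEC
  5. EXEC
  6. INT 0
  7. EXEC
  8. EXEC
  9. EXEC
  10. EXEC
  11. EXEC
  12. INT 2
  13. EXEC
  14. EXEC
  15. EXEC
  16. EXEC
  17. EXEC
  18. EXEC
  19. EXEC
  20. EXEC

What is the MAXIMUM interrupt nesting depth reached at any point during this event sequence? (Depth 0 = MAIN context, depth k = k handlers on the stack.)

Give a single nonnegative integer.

Answer: 2

Derivation:
Event 1 (EXEC): [MAIN] PC=0: NOP [depth=0]
Event 2 (INT 0): INT 0 arrives: push (MAIN, PC=1), enter IRQ0 at PC=0 (depth now 1) [depth=1]
Event 3 (INT 0): INT 0 arrives: push (IRQ0, PC=0), enter IRQ0 at PC=0 (depth now 2) [depth=2]
Event 4 (EXEC): [IRQ0] PC=0: DEC 3 -> ACC=-3 [depth=2]
Event 5 (EXEC): [IRQ0] PC=1: IRET -> resume IRQ0 at PC=0 (depth now 1) [depth=1]
Event 6 (INT 0): INT 0 arrives: push (IRQ0, PC=0), enter IRQ0 at PC=0 (depth now 2) [depth=2]
Event 7 (EXEC): [IRQ0] PC=0: DEC 3 -> ACC=-6 [depth=2]
Event 8 (EXEC): [IRQ0] PC=1: IRET -> resume IRQ0 at PC=0 (depth now 1) [depth=1]
Event 9 (EXEC): [IRQ0] PC=0: DEC 3 -> ACC=-9 [depth=1]
Event 10 (EXEC): [IRQ0] PC=1: IRET -> resume MAIN at PC=1 (depth now 0) [depth=0]
Event 11 (EXEC): [MAIN] PC=1: DEC 3 -> ACC=-12 [depth=0]
Event 12 (INT 2): INT 2 arrives: push (MAIN, PC=2), enter IRQ2 at PC=0 (depth now 1) [depth=1]
Event 13 (EXEC): [IRQ2] PC=0: INC 1 -> ACC=-11 [depth=1]
Event 14 (EXEC): [IRQ2] PC=1: INC 2 -> ACC=-9 [depth=1]
Event 15 (EXEC): [IRQ2] PC=2: DEC 4 -> ACC=-13 [depth=1]
Event 16 (EXEC): [IRQ2] PC=3: IRET -> resume MAIN at PC=2 (depth now 0) [depth=0]
Event 17 (EXEC): [MAIN] PC=2: INC 1 -> ACC=-12 [depth=0]
Event 18 (EXEC): [MAIN] PC=3: DEC 5 -> ACC=-17 [depth=0]
Event 19 (EXEC): [MAIN] PC=4: INC 2 -> ACC=-15 [depth=0]
Event 20 (EXEC): [MAIN] PC=5: HALT [depth=0]
Max depth observed: 2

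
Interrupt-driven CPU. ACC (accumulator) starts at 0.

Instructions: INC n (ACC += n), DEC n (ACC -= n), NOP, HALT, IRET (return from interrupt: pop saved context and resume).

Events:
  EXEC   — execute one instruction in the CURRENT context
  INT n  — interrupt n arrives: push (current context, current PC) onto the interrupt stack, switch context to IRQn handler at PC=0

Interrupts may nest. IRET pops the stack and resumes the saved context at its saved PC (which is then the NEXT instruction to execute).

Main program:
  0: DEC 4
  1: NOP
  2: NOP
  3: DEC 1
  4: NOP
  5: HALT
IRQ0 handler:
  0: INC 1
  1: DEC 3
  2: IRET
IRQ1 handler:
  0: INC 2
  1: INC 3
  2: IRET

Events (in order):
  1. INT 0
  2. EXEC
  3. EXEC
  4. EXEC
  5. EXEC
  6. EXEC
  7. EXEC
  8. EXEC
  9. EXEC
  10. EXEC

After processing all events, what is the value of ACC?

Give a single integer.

Event 1 (INT 0): INT 0 arrives: push (MAIN, PC=0), enter IRQ0 at PC=0 (depth now 1)
Event 2 (EXEC): [IRQ0] PC=0: INC 1 -> ACC=1
Event 3 (EXEC): [IRQ0] PC=1: DEC 3 -> ACC=-2
Event 4 (EXEC): [IRQ0] PC=2: IRET -> resume MAIN at PC=0 (depth now 0)
Event 5 (EXEC): [MAIN] PC=0: DEC 4 -> ACC=-6
Event 6 (EXEC): [MAIN] PC=1: NOP
Event 7 (EXEC): [MAIN] PC=2: NOP
Event 8 (EXEC): [MAIN] PC=3: DEC 1 -> ACC=-7
Event 9 (EXEC): [MAIN] PC=4: NOP
Event 10 (EXEC): [MAIN] PC=5: HALT

Answer: -7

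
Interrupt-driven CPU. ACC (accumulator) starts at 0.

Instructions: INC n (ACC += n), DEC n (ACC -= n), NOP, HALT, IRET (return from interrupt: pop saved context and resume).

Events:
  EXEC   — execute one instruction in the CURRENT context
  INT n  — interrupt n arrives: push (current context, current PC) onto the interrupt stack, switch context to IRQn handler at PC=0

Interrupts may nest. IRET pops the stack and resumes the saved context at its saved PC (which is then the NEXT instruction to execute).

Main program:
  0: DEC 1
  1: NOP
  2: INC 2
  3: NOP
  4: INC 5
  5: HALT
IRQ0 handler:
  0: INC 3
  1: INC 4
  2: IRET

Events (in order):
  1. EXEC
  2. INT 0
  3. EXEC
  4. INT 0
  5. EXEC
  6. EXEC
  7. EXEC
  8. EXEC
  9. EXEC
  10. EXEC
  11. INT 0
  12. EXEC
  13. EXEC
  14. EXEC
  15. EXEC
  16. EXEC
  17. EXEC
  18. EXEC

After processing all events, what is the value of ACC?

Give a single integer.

Answer: 27

Derivation:
Event 1 (EXEC): [MAIN] PC=0: DEC 1 -> ACC=-1
Event 2 (INT 0): INT 0 arrives: push (MAIN, PC=1), enter IRQ0 at PC=0 (depth now 1)
Event 3 (EXEC): [IRQ0] PC=0: INC 3 -> ACC=2
Event 4 (INT 0): INT 0 arrives: push (IRQ0, PC=1), enter IRQ0 at PC=0 (depth now 2)
Event 5 (EXEC): [IRQ0] PC=0: INC 3 -> ACC=5
Event 6 (EXEC): [IRQ0] PC=1: INC 4 -> ACC=9
Event 7 (EXEC): [IRQ0] PC=2: IRET -> resume IRQ0 at PC=1 (depth now 1)
Event 8 (EXEC): [IRQ0] PC=1: INC 4 -> ACC=13
Event 9 (EXEC): [IRQ0] PC=2: IRET -> resume MAIN at PC=1 (depth now 0)
Event 10 (EXEC): [MAIN] PC=1: NOP
Event 11 (INT 0): INT 0 arrives: push (MAIN, PC=2), enter IRQ0 at PC=0 (depth now 1)
Event 12 (EXEC): [IRQ0] PC=0: INC 3 -> ACC=16
Event 13 (EXEC): [IRQ0] PC=1: INC 4 -> ACC=20
Event 14 (EXEC): [IRQ0] PC=2: IRET -> resume MAIN at PC=2 (depth now 0)
Event 15 (EXEC): [MAIN] PC=2: INC 2 -> ACC=22
Event 16 (EXEC): [MAIN] PC=3: NOP
Event 17 (EXEC): [MAIN] PC=4: INC 5 -> ACC=27
Event 18 (EXEC): [MAIN] PC=5: HALT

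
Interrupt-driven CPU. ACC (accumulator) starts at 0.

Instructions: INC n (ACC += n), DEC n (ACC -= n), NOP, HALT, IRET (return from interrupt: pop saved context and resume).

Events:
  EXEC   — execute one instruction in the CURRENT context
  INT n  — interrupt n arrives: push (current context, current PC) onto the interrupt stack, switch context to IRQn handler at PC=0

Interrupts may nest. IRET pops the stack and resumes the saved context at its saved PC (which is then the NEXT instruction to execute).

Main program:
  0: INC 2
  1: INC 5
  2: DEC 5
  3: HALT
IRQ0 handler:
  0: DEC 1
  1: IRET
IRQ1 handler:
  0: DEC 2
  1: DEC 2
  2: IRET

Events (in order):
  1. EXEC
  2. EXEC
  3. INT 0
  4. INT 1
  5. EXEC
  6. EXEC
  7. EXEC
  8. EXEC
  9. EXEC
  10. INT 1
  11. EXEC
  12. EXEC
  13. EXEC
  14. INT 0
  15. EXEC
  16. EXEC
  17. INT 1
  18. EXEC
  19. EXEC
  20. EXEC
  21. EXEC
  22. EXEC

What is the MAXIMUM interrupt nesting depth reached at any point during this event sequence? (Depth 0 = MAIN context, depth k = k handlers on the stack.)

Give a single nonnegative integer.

Answer: 2

Derivation:
Event 1 (EXEC): [MAIN] PC=0: INC 2 -> ACC=2 [depth=0]
Event 2 (EXEC): [MAIN] PC=1: INC 5 -> ACC=7 [depth=0]
Event 3 (INT 0): INT 0 arrives: push (MAIN, PC=2), enter IRQ0 at PC=0 (depth now 1) [depth=1]
Event 4 (INT 1): INT 1 arrives: push (IRQ0, PC=0), enter IRQ1 at PC=0 (depth now 2) [depth=2]
Event 5 (EXEC): [IRQ1] PC=0: DEC 2 -> ACC=5 [depth=2]
Event 6 (EXEC): [IRQ1] PC=1: DEC 2 -> ACC=3 [depth=2]
Event 7 (EXEC): [IRQ1] PC=2: IRET -> resume IRQ0 at PC=0 (depth now 1) [depth=1]
Event 8 (EXEC): [IRQ0] PC=0: DEC 1 -> ACC=2 [depth=1]
Event 9 (EXEC): [IRQ0] PC=1: IRET -> resume MAIN at PC=2 (depth now 0) [depth=0]
Event 10 (INT 1): INT 1 arrives: push (MAIN, PC=2), enter IRQ1 at PC=0 (depth now 1) [depth=1]
Event 11 (EXEC): [IRQ1] PC=0: DEC 2 -> ACC=0 [depth=1]
Event 12 (EXEC): [IRQ1] PC=1: DEC 2 -> ACC=-2 [depth=1]
Event 13 (EXEC): [IRQ1] PC=2: IRET -> resume MAIN at PC=2 (depth now 0) [depth=0]
Event 14 (INT 0): INT 0 arrives: push (MAIN, PC=2), enter IRQ0 at PC=0 (depth now 1) [depth=1]
Event 15 (EXEC): [IRQ0] PC=0: DEC 1 -> ACC=-3 [depth=1]
Event 16 (EXEC): [IRQ0] PC=1: IRET -> resume MAIN at PC=2 (depth now 0) [depth=0]
Event 17 (INT 1): INT 1 arrives: push (MAIN, PC=2), enter IRQ1 at PC=0 (depth now 1) [depth=1]
Event 18 (EXEC): [IRQ1] PC=0: DEC 2 -> ACC=-5 [depth=1]
Event 19 (EXEC): [IRQ1] PC=1: DEC 2 -> ACC=-7 [depth=1]
Event 20 (EXEC): [IRQ1] PC=2: IRET -> resume MAIN at PC=2 (depth now 0) [depth=0]
Event 21 (EXEC): [MAIN] PC=2: DEC 5 -> ACC=-12 [depth=0]
Event 22 (EXEC): [MAIN] PC=3: HALT [depth=0]
Max depth observed: 2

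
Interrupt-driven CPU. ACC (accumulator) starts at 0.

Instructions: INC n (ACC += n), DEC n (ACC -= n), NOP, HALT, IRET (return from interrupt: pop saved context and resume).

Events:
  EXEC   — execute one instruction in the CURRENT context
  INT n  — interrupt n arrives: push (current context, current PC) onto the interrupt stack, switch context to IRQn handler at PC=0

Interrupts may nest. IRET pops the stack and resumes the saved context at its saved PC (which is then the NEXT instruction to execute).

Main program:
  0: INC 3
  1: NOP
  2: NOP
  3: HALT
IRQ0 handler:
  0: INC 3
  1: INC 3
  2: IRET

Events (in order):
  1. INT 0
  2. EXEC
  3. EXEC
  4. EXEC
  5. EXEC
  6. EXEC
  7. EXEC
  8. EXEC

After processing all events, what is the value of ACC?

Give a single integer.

Event 1 (INT 0): INT 0 arrives: push (MAIN, PC=0), enter IRQ0 at PC=0 (depth now 1)
Event 2 (EXEC): [IRQ0] PC=0: INC 3 -> ACC=3
Event 3 (EXEC): [IRQ0] PC=1: INC 3 -> ACC=6
Event 4 (EXEC): [IRQ0] PC=2: IRET -> resume MAIN at PC=0 (depth now 0)
Event 5 (EXEC): [MAIN] PC=0: INC 3 -> ACC=9
Event 6 (EXEC): [MAIN] PC=1: NOP
Event 7 (EXEC): [MAIN] PC=2: NOP
Event 8 (EXEC): [MAIN] PC=3: HALT

Answer: 9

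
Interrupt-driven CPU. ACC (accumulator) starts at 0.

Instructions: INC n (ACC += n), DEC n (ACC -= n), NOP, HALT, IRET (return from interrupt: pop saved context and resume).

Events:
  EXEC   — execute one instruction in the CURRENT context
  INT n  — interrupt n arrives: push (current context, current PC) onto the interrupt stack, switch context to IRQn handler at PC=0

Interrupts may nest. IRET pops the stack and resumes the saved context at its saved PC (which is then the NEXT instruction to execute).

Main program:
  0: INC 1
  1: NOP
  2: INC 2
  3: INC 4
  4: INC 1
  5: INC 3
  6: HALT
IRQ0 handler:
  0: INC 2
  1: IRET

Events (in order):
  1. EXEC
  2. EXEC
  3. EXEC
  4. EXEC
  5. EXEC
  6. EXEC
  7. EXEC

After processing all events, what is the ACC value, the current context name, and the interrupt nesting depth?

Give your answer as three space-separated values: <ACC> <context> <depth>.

Answer: 11 MAIN 0

Derivation:
Event 1 (EXEC): [MAIN] PC=0: INC 1 -> ACC=1
Event 2 (EXEC): [MAIN] PC=1: NOP
Event 3 (EXEC): [MAIN] PC=2: INC 2 -> ACC=3
Event 4 (EXEC): [MAIN] PC=3: INC 4 -> ACC=7
Event 5 (EXEC): [MAIN] PC=4: INC 1 -> ACC=8
Event 6 (EXEC): [MAIN] PC=5: INC 3 -> ACC=11
Event 7 (EXEC): [MAIN] PC=6: HALT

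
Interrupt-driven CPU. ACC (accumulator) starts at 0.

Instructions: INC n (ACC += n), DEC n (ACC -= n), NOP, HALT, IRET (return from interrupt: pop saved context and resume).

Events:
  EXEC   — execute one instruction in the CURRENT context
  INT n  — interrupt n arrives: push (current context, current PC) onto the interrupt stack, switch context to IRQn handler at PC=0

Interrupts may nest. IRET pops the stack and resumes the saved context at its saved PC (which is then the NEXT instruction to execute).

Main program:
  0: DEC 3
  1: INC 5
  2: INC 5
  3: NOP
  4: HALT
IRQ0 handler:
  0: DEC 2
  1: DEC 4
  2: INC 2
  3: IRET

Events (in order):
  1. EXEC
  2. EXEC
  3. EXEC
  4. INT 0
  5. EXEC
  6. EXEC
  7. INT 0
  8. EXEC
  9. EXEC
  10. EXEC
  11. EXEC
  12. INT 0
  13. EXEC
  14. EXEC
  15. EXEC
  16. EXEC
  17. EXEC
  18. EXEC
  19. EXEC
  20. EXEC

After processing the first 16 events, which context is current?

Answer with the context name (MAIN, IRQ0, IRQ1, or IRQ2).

Event 1 (EXEC): [MAIN] PC=0: DEC 3 -> ACC=-3
Event 2 (EXEC): [MAIN] PC=1: INC 5 -> ACC=2
Event 3 (EXEC): [MAIN] PC=2: INC 5 -> ACC=7
Event 4 (INT 0): INT 0 arrives: push (MAIN, PC=3), enter IRQ0 at PC=0 (depth now 1)
Event 5 (EXEC): [IRQ0] PC=0: DEC 2 -> ACC=5
Event 6 (EXEC): [IRQ0] PC=1: DEC 4 -> ACC=1
Event 7 (INT 0): INT 0 arrives: push (IRQ0, PC=2), enter IRQ0 at PC=0 (depth now 2)
Event 8 (EXEC): [IRQ0] PC=0: DEC 2 -> ACC=-1
Event 9 (EXEC): [IRQ0] PC=1: DEC 4 -> ACC=-5
Event 10 (EXEC): [IRQ0] PC=2: INC 2 -> ACC=-3
Event 11 (EXEC): [IRQ0] PC=3: IRET -> resume IRQ0 at PC=2 (depth now 1)
Event 12 (INT 0): INT 0 arrives: push (IRQ0, PC=2), enter IRQ0 at PC=0 (depth now 2)
Event 13 (EXEC): [IRQ0] PC=0: DEC 2 -> ACC=-5
Event 14 (EXEC): [IRQ0] PC=1: DEC 4 -> ACC=-9
Event 15 (EXEC): [IRQ0] PC=2: INC 2 -> ACC=-7
Event 16 (EXEC): [IRQ0] PC=3: IRET -> resume IRQ0 at PC=2 (depth now 1)

Answer: IRQ0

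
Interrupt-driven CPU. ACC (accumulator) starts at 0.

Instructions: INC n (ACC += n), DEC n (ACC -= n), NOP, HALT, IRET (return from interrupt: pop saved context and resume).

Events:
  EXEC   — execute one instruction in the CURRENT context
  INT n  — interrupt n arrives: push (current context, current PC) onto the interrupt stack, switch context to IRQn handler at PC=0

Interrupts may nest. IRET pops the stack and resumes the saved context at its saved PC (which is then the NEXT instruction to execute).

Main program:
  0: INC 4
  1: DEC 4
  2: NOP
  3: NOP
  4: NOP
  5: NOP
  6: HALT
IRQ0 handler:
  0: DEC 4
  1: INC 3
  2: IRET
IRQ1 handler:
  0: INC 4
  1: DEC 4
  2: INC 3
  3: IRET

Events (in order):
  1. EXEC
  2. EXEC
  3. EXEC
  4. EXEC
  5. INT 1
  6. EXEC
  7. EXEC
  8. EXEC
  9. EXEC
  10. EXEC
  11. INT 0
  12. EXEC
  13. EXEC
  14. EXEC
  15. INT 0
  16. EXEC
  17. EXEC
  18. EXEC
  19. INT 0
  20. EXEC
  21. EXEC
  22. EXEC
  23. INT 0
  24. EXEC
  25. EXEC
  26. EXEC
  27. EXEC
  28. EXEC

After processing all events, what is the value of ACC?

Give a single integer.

Event 1 (EXEC): [MAIN] PC=0: INC 4 -> ACC=4
Event 2 (EXEC): [MAIN] PC=1: DEC 4 -> ACC=0
Event 3 (EXEC): [MAIN] PC=2: NOP
Event 4 (EXEC): [MAIN] PC=3: NOP
Event 5 (INT 1): INT 1 arrives: push (MAIN, PC=4), enter IRQ1 at PC=0 (depth now 1)
Event 6 (EXEC): [IRQ1] PC=0: INC 4 -> ACC=4
Event 7 (EXEC): [IRQ1] PC=1: DEC 4 -> ACC=0
Event 8 (EXEC): [IRQ1] PC=2: INC 3 -> ACC=3
Event 9 (EXEC): [IRQ1] PC=3: IRET -> resume MAIN at PC=4 (depth now 0)
Event 10 (EXEC): [MAIN] PC=4: NOP
Event 11 (INT 0): INT 0 arrives: push (MAIN, PC=5), enter IRQ0 at PC=0 (depth now 1)
Event 12 (EXEC): [IRQ0] PC=0: DEC 4 -> ACC=-1
Event 13 (EXEC): [IRQ0] PC=1: INC 3 -> ACC=2
Event 14 (EXEC): [IRQ0] PC=2: IRET -> resume MAIN at PC=5 (depth now 0)
Event 15 (INT 0): INT 0 arrives: push (MAIN, PC=5), enter IRQ0 at PC=0 (depth now 1)
Event 16 (EXEC): [IRQ0] PC=0: DEC 4 -> ACC=-2
Event 17 (EXEC): [IRQ0] PC=1: INC 3 -> ACC=1
Event 18 (EXEC): [IRQ0] PC=2: IRET -> resume MAIN at PC=5 (depth now 0)
Event 19 (INT 0): INT 0 arrives: push (MAIN, PC=5), enter IRQ0 at PC=0 (depth now 1)
Event 20 (EXEC): [IRQ0] PC=0: DEC 4 -> ACC=-3
Event 21 (EXEC): [IRQ0] PC=1: INC 3 -> ACC=0
Event 22 (EXEC): [IRQ0] PC=2: IRET -> resume MAIN at PC=5 (depth now 0)
Event 23 (INT 0): INT 0 arrives: push (MAIN, PC=5), enter IRQ0 at PC=0 (depth now 1)
Event 24 (EXEC): [IRQ0] PC=0: DEC 4 -> ACC=-4
Event 25 (EXEC): [IRQ0] PC=1: INC 3 -> ACC=-1
Event 26 (EXEC): [IRQ0] PC=2: IRET -> resume MAIN at PC=5 (depth now 0)
Event 27 (EXEC): [MAIN] PC=5: NOP
Event 28 (EXEC): [MAIN] PC=6: HALT

Answer: -1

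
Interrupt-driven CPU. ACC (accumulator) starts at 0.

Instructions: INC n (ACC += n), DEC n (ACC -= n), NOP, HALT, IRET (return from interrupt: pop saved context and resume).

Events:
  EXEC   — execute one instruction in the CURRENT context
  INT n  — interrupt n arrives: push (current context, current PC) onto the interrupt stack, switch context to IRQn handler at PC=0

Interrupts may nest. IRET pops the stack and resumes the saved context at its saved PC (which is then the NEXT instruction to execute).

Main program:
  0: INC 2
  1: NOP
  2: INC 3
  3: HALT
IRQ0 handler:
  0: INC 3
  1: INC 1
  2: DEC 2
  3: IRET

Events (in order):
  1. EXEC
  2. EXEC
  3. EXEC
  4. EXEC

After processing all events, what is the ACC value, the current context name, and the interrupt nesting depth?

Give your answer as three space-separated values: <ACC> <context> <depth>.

Answer: 5 MAIN 0

Derivation:
Event 1 (EXEC): [MAIN] PC=0: INC 2 -> ACC=2
Event 2 (EXEC): [MAIN] PC=1: NOP
Event 3 (EXEC): [MAIN] PC=2: INC 3 -> ACC=5
Event 4 (EXEC): [MAIN] PC=3: HALT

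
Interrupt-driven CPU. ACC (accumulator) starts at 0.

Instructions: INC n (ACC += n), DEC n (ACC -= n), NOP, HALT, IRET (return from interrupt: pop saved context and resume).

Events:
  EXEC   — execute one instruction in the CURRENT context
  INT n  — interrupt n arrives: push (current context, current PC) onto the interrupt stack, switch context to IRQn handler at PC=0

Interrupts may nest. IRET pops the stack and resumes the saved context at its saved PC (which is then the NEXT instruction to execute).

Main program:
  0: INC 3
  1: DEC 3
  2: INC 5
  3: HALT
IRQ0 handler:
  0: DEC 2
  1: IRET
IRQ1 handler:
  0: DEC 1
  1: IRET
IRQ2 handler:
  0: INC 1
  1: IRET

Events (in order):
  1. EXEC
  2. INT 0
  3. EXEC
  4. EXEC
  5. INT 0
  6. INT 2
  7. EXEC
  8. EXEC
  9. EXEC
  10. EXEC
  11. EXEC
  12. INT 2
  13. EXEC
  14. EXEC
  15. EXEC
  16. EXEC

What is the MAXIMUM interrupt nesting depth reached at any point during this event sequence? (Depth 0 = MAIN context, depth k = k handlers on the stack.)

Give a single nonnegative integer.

Answer: 2

Derivation:
Event 1 (EXEC): [MAIN] PC=0: INC 3 -> ACC=3 [depth=0]
Event 2 (INT 0): INT 0 arrives: push (MAIN, PC=1), enter IRQ0 at PC=0 (depth now 1) [depth=1]
Event 3 (EXEC): [IRQ0] PC=0: DEC 2 -> ACC=1 [depth=1]
Event 4 (EXEC): [IRQ0] PC=1: IRET -> resume MAIN at PC=1 (depth now 0) [depth=0]
Event 5 (INT 0): INT 0 arrives: push (MAIN, PC=1), enter IRQ0 at PC=0 (depth now 1) [depth=1]
Event 6 (INT 2): INT 2 arrives: push (IRQ0, PC=0), enter IRQ2 at PC=0 (depth now 2) [depth=2]
Event 7 (EXEC): [IRQ2] PC=0: INC 1 -> ACC=2 [depth=2]
Event 8 (EXEC): [IRQ2] PC=1: IRET -> resume IRQ0 at PC=0 (depth now 1) [depth=1]
Event 9 (EXEC): [IRQ0] PC=0: DEC 2 -> ACC=0 [depth=1]
Event 10 (EXEC): [IRQ0] PC=1: IRET -> resume MAIN at PC=1 (depth now 0) [depth=0]
Event 11 (EXEC): [MAIN] PC=1: DEC 3 -> ACC=-3 [depth=0]
Event 12 (INT 2): INT 2 arrives: push (MAIN, PC=2), enter IRQ2 at PC=0 (depth now 1) [depth=1]
Event 13 (EXEC): [IRQ2] PC=0: INC 1 -> ACC=-2 [depth=1]
Event 14 (EXEC): [IRQ2] PC=1: IRET -> resume MAIN at PC=2 (depth now 0) [depth=0]
Event 15 (EXEC): [MAIN] PC=2: INC 5 -> ACC=3 [depth=0]
Event 16 (EXEC): [MAIN] PC=3: HALT [depth=0]
Max depth observed: 2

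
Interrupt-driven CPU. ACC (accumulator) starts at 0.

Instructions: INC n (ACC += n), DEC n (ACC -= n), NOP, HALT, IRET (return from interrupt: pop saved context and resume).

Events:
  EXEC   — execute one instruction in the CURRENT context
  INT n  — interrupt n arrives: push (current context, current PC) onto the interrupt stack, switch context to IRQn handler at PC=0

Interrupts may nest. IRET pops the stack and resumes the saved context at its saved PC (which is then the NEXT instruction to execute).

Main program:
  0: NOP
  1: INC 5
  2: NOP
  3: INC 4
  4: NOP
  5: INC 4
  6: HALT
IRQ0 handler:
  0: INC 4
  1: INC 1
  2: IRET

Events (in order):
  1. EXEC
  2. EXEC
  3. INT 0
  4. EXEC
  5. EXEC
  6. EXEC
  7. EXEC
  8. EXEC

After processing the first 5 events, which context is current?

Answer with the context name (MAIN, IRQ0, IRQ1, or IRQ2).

Answer: IRQ0

Derivation:
Event 1 (EXEC): [MAIN] PC=0: NOP
Event 2 (EXEC): [MAIN] PC=1: INC 5 -> ACC=5
Event 3 (INT 0): INT 0 arrives: push (MAIN, PC=2), enter IRQ0 at PC=0 (depth now 1)
Event 4 (EXEC): [IRQ0] PC=0: INC 4 -> ACC=9
Event 5 (EXEC): [IRQ0] PC=1: INC 1 -> ACC=10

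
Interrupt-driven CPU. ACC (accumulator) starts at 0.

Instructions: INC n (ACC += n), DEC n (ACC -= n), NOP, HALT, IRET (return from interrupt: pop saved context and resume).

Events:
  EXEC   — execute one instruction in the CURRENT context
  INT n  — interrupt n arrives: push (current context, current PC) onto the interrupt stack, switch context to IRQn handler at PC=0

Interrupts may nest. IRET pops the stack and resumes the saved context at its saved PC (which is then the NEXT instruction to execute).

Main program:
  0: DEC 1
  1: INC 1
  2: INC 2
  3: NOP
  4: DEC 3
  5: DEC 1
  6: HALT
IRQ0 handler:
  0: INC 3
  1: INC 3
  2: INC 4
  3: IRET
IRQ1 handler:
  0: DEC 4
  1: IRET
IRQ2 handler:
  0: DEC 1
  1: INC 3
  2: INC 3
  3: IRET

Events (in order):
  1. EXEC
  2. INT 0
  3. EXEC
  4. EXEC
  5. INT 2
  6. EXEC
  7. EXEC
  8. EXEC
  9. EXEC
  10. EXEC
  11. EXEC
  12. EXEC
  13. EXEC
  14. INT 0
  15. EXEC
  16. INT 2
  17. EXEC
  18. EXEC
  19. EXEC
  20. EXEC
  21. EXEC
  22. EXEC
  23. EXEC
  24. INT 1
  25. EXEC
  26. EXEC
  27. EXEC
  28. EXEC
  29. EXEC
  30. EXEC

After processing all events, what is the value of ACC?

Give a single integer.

Event 1 (EXEC): [MAIN] PC=0: DEC 1 -> ACC=-1
Event 2 (INT 0): INT 0 arrives: push (MAIN, PC=1), enter IRQ0 at PC=0 (depth now 1)
Event 3 (EXEC): [IRQ0] PC=0: INC 3 -> ACC=2
Event 4 (EXEC): [IRQ0] PC=1: INC 3 -> ACC=5
Event 5 (INT 2): INT 2 arrives: push (IRQ0, PC=2), enter IRQ2 at PC=0 (depth now 2)
Event 6 (EXEC): [IRQ2] PC=0: DEC 1 -> ACC=4
Event 7 (EXEC): [IRQ2] PC=1: INC 3 -> ACC=7
Event 8 (EXEC): [IRQ2] PC=2: INC 3 -> ACC=10
Event 9 (EXEC): [IRQ2] PC=3: IRET -> resume IRQ0 at PC=2 (depth now 1)
Event 10 (EXEC): [IRQ0] PC=2: INC 4 -> ACC=14
Event 11 (EXEC): [IRQ0] PC=3: IRET -> resume MAIN at PC=1 (depth now 0)
Event 12 (EXEC): [MAIN] PC=1: INC 1 -> ACC=15
Event 13 (EXEC): [MAIN] PC=2: INC 2 -> ACC=17
Event 14 (INT 0): INT 0 arrives: push (MAIN, PC=3), enter IRQ0 at PC=0 (depth now 1)
Event 15 (EXEC): [IRQ0] PC=0: INC 3 -> ACC=20
Event 16 (INT 2): INT 2 arrives: push (IRQ0, PC=1), enter IRQ2 at PC=0 (depth now 2)
Event 17 (EXEC): [IRQ2] PC=0: DEC 1 -> ACC=19
Event 18 (EXEC): [IRQ2] PC=1: INC 3 -> ACC=22
Event 19 (EXEC): [IRQ2] PC=2: INC 3 -> ACC=25
Event 20 (EXEC): [IRQ2] PC=3: IRET -> resume IRQ0 at PC=1 (depth now 1)
Event 21 (EXEC): [IRQ0] PC=1: INC 3 -> ACC=28
Event 22 (EXEC): [IRQ0] PC=2: INC 4 -> ACC=32
Event 23 (EXEC): [IRQ0] PC=3: IRET -> resume MAIN at PC=3 (depth now 0)
Event 24 (INT 1): INT 1 arrives: push (MAIN, PC=3), enter IRQ1 at PC=0 (depth now 1)
Event 25 (EXEC): [IRQ1] PC=0: DEC 4 -> ACC=28
Event 26 (EXEC): [IRQ1] PC=1: IRET -> resume MAIN at PC=3 (depth now 0)
Event 27 (EXEC): [MAIN] PC=3: NOP
Event 28 (EXEC): [MAIN] PC=4: DEC 3 -> ACC=25
Event 29 (EXEC): [MAIN] PC=5: DEC 1 -> ACC=24
Event 30 (EXEC): [MAIN] PC=6: HALT

Answer: 24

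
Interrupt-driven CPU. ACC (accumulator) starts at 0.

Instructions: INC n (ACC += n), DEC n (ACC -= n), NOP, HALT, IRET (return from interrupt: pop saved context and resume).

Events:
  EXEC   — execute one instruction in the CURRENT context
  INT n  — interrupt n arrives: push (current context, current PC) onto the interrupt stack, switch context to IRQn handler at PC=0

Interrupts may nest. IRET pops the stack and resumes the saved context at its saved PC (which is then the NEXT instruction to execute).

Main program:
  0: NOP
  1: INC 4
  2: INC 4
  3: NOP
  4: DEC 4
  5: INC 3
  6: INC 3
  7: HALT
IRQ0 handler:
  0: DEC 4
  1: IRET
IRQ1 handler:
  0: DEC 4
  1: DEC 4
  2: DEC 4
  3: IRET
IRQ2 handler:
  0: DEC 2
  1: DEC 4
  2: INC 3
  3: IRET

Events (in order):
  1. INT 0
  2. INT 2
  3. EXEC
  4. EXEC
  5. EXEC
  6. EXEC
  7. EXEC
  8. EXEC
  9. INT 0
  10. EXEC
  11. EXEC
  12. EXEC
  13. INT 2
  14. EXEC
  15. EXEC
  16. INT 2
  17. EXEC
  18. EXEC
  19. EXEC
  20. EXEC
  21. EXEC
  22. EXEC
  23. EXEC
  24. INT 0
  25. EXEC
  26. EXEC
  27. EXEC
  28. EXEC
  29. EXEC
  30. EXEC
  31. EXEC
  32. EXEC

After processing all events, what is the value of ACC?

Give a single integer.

Event 1 (INT 0): INT 0 arrives: push (MAIN, PC=0), enter IRQ0 at PC=0 (depth now 1)
Event 2 (INT 2): INT 2 arrives: push (IRQ0, PC=0), enter IRQ2 at PC=0 (depth now 2)
Event 3 (EXEC): [IRQ2] PC=0: DEC 2 -> ACC=-2
Event 4 (EXEC): [IRQ2] PC=1: DEC 4 -> ACC=-6
Event 5 (EXEC): [IRQ2] PC=2: INC 3 -> ACC=-3
Event 6 (EXEC): [IRQ2] PC=3: IRET -> resume IRQ0 at PC=0 (depth now 1)
Event 7 (EXEC): [IRQ0] PC=0: DEC 4 -> ACC=-7
Event 8 (EXEC): [IRQ0] PC=1: IRET -> resume MAIN at PC=0 (depth now 0)
Event 9 (INT 0): INT 0 arrives: push (MAIN, PC=0), enter IRQ0 at PC=0 (depth now 1)
Event 10 (EXEC): [IRQ0] PC=0: DEC 4 -> ACC=-11
Event 11 (EXEC): [IRQ0] PC=1: IRET -> resume MAIN at PC=0 (depth now 0)
Event 12 (EXEC): [MAIN] PC=0: NOP
Event 13 (INT 2): INT 2 arrives: push (MAIN, PC=1), enter IRQ2 at PC=0 (depth now 1)
Event 14 (EXEC): [IRQ2] PC=0: DEC 2 -> ACC=-13
Event 15 (EXEC): [IRQ2] PC=1: DEC 4 -> ACC=-17
Event 16 (INT 2): INT 2 arrives: push (IRQ2, PC=2), enter IRQ2 at PC=0 (depth now 2)
Event 17 (EXEC): [IRQ2] PC=0: DEC 2 -> ACC=-19
Event 18 (EXEC): [IRQ2] PC=1: DEC 4 -> ACC=-23
Event 19 (EXEC): [IRQ2] PC=2: INC 3 -> ACC=-20
Event 20 (EXEC): [IRQ2] PC=3: IRET -> resume IRQ2 at PC=2 (depth now 1)
Event 21 (EXEC): [IRQ2] PC=2: INC 3 -> ACC=-17
Event 22 (EXEC): [IRQ2] PC=3: IRET -> resume MAIN at PC=1 (depth now 0)
Event 23 (EXEC): [MAIN] PC=1: INC 4 -> ACC=-13
Event 24 (INT 0): INT 0 arrives: push (MAIN, PC=2), enter IRQ0 at PC=0 (depth now 1)
Event 25 (EXEC): [IRQ0] PC=0: DEC 4 -> ACC=-17
Event 26 (EXEC): [IRQ0] PC=1: IRET -> resume MAIN at PC=2 (depth now 0)
Event 27 (EXEC): [MAIN] PC=2: INC 4 -> ACC=-13
Event 28 (EXEC): [MAIN] PC=3: NOP
Event 29 (EXEC): [MAIN] PC=4: DEC 4 -> ACC=-17
Event 30 (EXEC): [MAIN] PC=5: INC 3 -> ACC=-14
Event 31 (EXEC): [MAIN] PC=6: INC 3 -> ACC=-11
Event 32 (EXEC): [MAIN] PC=7: HALT

Answer: -11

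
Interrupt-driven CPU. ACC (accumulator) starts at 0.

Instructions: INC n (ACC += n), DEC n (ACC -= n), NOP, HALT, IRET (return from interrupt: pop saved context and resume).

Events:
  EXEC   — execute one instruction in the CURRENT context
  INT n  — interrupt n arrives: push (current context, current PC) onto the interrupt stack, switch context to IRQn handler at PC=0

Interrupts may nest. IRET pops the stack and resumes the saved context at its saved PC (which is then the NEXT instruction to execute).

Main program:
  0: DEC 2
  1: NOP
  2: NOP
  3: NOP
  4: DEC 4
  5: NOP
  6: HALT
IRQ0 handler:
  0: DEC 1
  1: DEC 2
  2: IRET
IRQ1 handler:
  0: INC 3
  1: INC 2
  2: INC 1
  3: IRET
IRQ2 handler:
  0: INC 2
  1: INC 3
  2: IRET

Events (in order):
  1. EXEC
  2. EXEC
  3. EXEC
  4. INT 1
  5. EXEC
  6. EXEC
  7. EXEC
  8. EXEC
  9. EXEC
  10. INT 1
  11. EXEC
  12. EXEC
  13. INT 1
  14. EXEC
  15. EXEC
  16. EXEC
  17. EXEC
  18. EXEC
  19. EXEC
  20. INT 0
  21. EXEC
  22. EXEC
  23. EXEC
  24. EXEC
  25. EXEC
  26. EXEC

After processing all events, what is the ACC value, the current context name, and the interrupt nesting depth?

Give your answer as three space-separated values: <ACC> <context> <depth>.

Event 1 (EXEC): [MAIN] PC=0: DEC 2 -> ACC=-2
Event 2 (EXEC): [MAIN] PC=1: NOP
Event 3 (EXEC): [MAIN] PC=2: NOP
Event 4 (INT 1): INT 1 arrives: push (MAIN, PC=3), enter IRQ1 at PC=0 (depth now 1)
Event 5 (EXEC): [IRQ1] PC=0: INC 3 -> ACC=1
Event 6 (EXEC): [IRQ1] PC=1: INC 2 -> ACC=3
Event 7 (EXEC): [IRQ1] PC=2: INC 1 -> ACC=4
Event 8 (EXEC): [IRQ1] PC=3: IRET -> resume MAIN at PC=3 (depth now 0)
Event 9 (EXEC): [MAIN] PC=3: NOP
Event 10 (INT 1): INT 1 arrives: push (MAIN, PC=4), enter IRQ1 at PC=0 (depth now 1)
Event 11 (EXEC): [IRQ1] PC=0: INC 3 -> ACC=7
Event 12 (EXEC): [IRQ1] PC=1: INC 2 -> ACC=9
Event 13 (INT 1): INT 1 arrives: push (IRQ1, PC=2), enter IRQ1 at PC=0 (depth now 2)
Event 14 (EXEC): [IRQ1] PC=0: INC 3 -> ACC=12
Event 15 (EXEC): [IRQ1] PC=1: INC 2 -> ACC=14
Event 16 (EXEC): [IRQ1] PC=2: INC 1 -> ACC=15
Event 17 (EXEC): [IRQ1] PC=3: IRET -> resume IRQ1 at PC=2 (depth now 1)
Event 18 (EXEC): [IRQ1] PC=2: INC 1 -> ACC=16
Event 19 (EXEC): [IRQ1] PC=3: IRET -> resume MAIN at PC=4 (depth now 0)
Event 20 (INT 0): INT 0 arrives: push (MAIN, PC=4), enter IRQ0 at PC=0 (depth now 1)
Event 21 (EXEC): [IRQ0] PC=0: DEC 1 -> ACC=15
Event 22 (EXEC): [IRQ0] PC=1: DEC 2 -> ACC=13
Event 23 (EXEC): [IRQ0] PC=2: IRET -> resume MAIN at PC=4 (depth now 0)
Event 24 (EXEC): [MAIN] PC=4: DEC 4 -> ACC=9
Event 25 (EXEC): [MAIN] PC=5: NOP
Event 26 (EXEC): [MAIN] PC=6: HALT

Answer: 9 MAIN 0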